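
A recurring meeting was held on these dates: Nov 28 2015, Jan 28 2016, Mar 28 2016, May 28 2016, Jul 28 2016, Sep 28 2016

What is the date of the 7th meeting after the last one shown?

Nov 28 2017

The day-of-month is always 28 (61, 60, 61, 61, 62 days between events).
So this recurs on the 28th of every 2 months.
November 2016: Nov 28 2016.
January 2017: Jan 28 2017.
March 2017: Mar 28 2017.
Next: May 2017 → May 28 2017.
July 2017: Jul 28 2017.
September 2017: Sep 28 2017.
Next: November 2017 → Nov 28 2017.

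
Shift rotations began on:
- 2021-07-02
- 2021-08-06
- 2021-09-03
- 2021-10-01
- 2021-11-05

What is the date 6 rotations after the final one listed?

These are Fridays at 28- or 35-day spacing (35, 28, 28, 35).
The pattern: 1st Friday of the month.
1st Friday of December 2021: 2021-12-03.
1st Friday of January 2022: 2022-01-07.
February 2022 — 1st Friday is 2022-02-04.
1st Friday of March 2022: 2022-03-04.
1st Friday of April 2022: 2022-04-01.
1st Friday of May 2022: 2022-05-06.

2022-05-06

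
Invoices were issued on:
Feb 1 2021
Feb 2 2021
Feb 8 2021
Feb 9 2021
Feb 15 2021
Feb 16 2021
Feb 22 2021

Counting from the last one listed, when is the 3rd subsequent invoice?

Mar 2 2021

The gap pattern 1, 6, 1, 6, 1, 6 repeats every 2 events.
These are the Mondays and Tuesdays of each week.
The following Tuesday is Feb 23 2021.
The following Monday is Mar 1 2021.
The following Tuesday is Mar 2 2021.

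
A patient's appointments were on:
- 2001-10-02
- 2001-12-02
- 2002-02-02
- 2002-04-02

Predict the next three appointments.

2002-06-02, 2002-08-02, 2002-10-02

Each date is the 2nd; the gaps (61, 62, 59) track the month lengths.
The rule is the 2nd of every 2 months.
June 2002: 2002-06-02.
August 2002: 2002-08-02.
October 2002: 2002-10-02.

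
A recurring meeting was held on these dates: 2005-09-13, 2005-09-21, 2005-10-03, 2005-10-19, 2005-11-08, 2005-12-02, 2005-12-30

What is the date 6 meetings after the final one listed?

2006-09-08

Intervals are 8, 12, 16, 20, 24, 28 days — an arithmetic progression with common difference 4.
Next gap: 32 days. 2005-12-30 + 32 days = 2006-01-31.
Next gap: 36 days. 2006-01-31 + 36 days = 2006-03-08.
Next gap: 40 days. 2006-03-08 + 40 days = 2006-04-17.
Next gap: 44 days. 2006-04-17 + 44 days = 2006-05-31.
Next gap: 48 days. 2006-05-31 + 48 days = 2006-07-18.
Next gap: 52 days. 2006-07-18 + 52 days = 2006-09-08.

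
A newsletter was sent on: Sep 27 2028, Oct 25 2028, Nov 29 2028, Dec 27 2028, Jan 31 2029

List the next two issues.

Every date is a Wednesday; gaps 28, 35, 28, 35 days.
Each is the last Wednesday of its month (at least one falls on the 29th or later, ruling out '4th Wednesday').
February 2029 ends with Wednesday Feb 28 2029.
March 2029 ends with Wednesday Mar 28 2029.

Feb 28 2029, Mar 28 2029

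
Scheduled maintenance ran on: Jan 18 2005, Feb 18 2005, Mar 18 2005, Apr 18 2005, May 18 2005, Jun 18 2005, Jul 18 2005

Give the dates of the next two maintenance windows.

The day-of-month is always 18 (31, 28, 31, 30, 31, 30 days between events).
So this recurs on the 18th of each month.
August 2005: Aug 18 2005.
September 2005: Sep 18 2005.

Aug 18 2005, Sep 18 2005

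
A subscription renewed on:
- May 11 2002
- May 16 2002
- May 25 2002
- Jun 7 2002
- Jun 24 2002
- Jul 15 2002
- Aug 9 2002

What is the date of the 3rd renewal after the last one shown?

Intervals are 5, 9, 13, 17, 21, 25 days — an arithmetic progression with common difference 4.
Next gap: 29 days. Aug 9 2002 + 29 days = Sep 7 2002.
Next gap: 33 days. Sep 7 2002 + 33 days = Oct 10 2002.
Next gap: 37 days. Oct 10 2002 + 37 days = Nov 16 2002.

Nov 16 2002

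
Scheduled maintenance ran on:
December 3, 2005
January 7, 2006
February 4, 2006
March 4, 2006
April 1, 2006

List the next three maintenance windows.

These are Saturdays at 28- or 35-day spacing (35, 28, 28, 28).
The pattern: 1st Saturday of the month.
1st Saturday of May 2006: May 6, 2006.
1st Saturday of June 2006: June 3, 2006.
1st Saturday of July 2006: July 1, 2006.

May 6, 2006; June 3, 2006; July 1, 2006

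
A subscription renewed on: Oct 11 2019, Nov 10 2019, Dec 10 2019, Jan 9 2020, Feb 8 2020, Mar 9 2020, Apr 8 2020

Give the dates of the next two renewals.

Gaps between consecutive events: 30, 30, 30, 30, 30, 30 days — a constant 30-day interval.
Apr 8 2020 + 30 days = May 8 2020.
May 8 2020 + 30 days = Jun 7 2020.

May 8 2020, Jun 7 2020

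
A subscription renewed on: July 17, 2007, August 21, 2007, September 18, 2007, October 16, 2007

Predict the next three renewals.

All dates are Tuesdays, 35, 28, 28 days apart.
Specifically, the 3rd Tuesday of each month.
November 2007 — 3rd Tuesday is November 20, 2007.
3rd Tuesday of December 2007: December 18, 2007.
January 2008 — 3rd Tuesday is January 15, 2008.

November 20, 2007; December 18, 2007; January 15, 2008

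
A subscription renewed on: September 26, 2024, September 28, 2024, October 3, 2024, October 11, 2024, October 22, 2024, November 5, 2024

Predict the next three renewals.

Gaps: 2, 5, 8, 11, 14 days — each gap is 3 larger than the previous one.
Next gap: 17 days. November 5, 2024 + 17 days = November 22, 2024.
Next gap: 20 days. November 22, 2024 + 20 days = December 12, 2024.
Next gap: 23 days. December 12, 2024 + 23 days = January 4, 2025.

November 22, 2024; December 12, 2024; January 4, 2025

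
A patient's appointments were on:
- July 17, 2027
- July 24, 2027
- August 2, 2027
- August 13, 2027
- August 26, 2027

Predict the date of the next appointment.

Intervals are 7, 9, 11, 13 days — an arithmetic progression with common difference 2.
Next gap: 15 days. August 26, 2027 + 15 days = September 10, 2027.

September 10, 2027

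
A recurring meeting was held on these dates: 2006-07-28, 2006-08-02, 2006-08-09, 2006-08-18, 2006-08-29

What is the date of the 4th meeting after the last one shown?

2006-11-01

Intervals are 5, 7, 9, 11 days — an arithmetic progression with common difference 2.
Next gap: 13 days. 2006-08-29 + 13 days = 2006-09-11.
Next gap: 15 days. 2006-09-11 + 15 days = 2006-09-26.
Next gap: 17 days. 2006-09-26 + 17 days = 2006-10-13.
Next gap: 19 days. 2006-10-13 + 19 days = 2006-11-01.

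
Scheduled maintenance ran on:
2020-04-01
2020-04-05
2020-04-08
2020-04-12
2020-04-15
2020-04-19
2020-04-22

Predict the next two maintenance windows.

2020-04-26, 2020-04-29

The gap pattern 4, 3, 4, 3, 4, 3 repeats every 2 events.
These are the Wednesdays and Sundays of each week.
Next Sunday: 2020-04-26.
The following Wednesday is 2020-04-29.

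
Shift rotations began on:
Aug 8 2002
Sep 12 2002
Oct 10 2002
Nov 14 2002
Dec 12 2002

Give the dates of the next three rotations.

Jan 9 2003, Feb 13 2003, Mar 13 2003

These are Thursdays at 28- or 35-day spacing (35, 28, 35, 28).
The pattern: 2nd Thursday of the month.
2nd Thursday of January 2003: Jan 9 2003.
2nd Thursday of February 2003: Feb 13 2003.
2nd Thursday of March 2003: Mar 13 2003.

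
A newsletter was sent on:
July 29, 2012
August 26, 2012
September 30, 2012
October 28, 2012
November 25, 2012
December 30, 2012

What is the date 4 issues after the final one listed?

Every date is a Sunday; gaps 28, 35, 28, 28, 35 days.
Each is the last Sunday of its month (at least one falls on the 29th or later, ruling out '4th Sunday').
January 2013 ends with Sunday January 27, 2013.
Last Sunday of February 2013: February 24, 2013.
March 2013 ends with Sunday March 31, 2013.
April 2013 ends with Sunday April 28, 2013.

April 28, 2013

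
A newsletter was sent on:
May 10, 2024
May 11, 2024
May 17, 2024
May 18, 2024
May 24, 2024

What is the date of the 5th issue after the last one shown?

June 8, 2024

Every event lands on a Friday or Saturday (gaps cycle 1, 6, 1, 6).
So the schedule is: every Friday and Saturday.
The following Saturday is May 25, 2024.
The following Friday is May 31, 2024.
The following Saturday is June 1, 2024.
Next Friday: June 7, 2024.
Next Saturday: June 8, 2024.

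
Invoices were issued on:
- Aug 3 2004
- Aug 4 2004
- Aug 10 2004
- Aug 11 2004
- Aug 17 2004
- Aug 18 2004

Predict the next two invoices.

The gap pattern 1, 6, 1, 6, 1 repeats every 2 events.
These are the Tuesdays and Wednesdays of each week.
Next Tuesday: Aug 24 2004.
The following Wednesday is Aug 25 2004.

Aug 24 2004, Aug 25 2004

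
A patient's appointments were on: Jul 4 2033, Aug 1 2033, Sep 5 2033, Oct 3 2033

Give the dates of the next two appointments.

All dates are Mondays, 28, 35, 28 days apart.
Specifically, the 1st Monday of each month.
November 2033 — 1st Monday is Nov 7 2033.
1st Monday of December 2033: Dec 5 2033.

Nov 7 2033, Dec 5 2033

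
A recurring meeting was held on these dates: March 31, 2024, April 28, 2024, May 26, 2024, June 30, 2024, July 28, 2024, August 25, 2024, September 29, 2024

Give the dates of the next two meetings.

October 27, 2024; November 24, 2024

These are Sundays with 28, 28, 35, 28, 28, 35-day gaps.
Each is the final Sunday of its month — March 31, 2024 is past the 28th, so '4th Sunday' doesn't fit.
October 2024 ends with Sunday October 27, 2024.
November 2024 ends with Sunday November 24, 2024.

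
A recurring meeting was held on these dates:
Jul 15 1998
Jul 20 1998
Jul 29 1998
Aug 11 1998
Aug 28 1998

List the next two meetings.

Intervals are 5, 9, 13, 17 days — an arithmetic progression with common difference 4.
Next gap: 21 days. Aug 28 1998 + 21 days = Sep 18 1998.
Next gap: 25 days. Sep 18 1998 + 25 days = Oct 13 1998.

Sep 18 1998, Oct 13 1998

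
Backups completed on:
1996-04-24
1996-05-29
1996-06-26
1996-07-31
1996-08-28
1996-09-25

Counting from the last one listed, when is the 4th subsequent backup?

These are Wednesdays with 35, 28, 35, 28, 28-day gaps.
Each is the final Wednesday of its month — 1996-05-29 is past the 28th, so '4th Wednesday' doesn't fit.
Last Wednesday of October 1996: 1996-10-30.
Last Wednesday of November 1996: 1996-11-27.
Last Wednesday of December 1996: 1996-12-25.
Last Wednesday of January 1997: 1997-01-29.

1997-01-29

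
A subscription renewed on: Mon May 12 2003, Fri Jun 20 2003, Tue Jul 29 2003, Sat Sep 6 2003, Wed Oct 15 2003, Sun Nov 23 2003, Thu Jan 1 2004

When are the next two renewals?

Every event comes 39 days after the last (39, 39, 39, 39, 39, 39).
Thu Jan 1 2004 + 39 days = Mon Feb 9 2004.
Mon Feb 9 2004 + 39 days = Fri Mar 19 2004.

Mon Feb 9 2004, Fri Mar 19 2004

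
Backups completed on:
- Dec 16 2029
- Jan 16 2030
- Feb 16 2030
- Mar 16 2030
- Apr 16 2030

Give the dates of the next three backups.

Gaps: 31, 31, 28, 31 days — not constant. Every event is on the 16th of the month.
Pattern: the 16th of each month.
Next: May 2030 → May 16 2030.
June 2030: Jun 16 2030.
July 2030: Jul 16 2030.

May 16 2030, Jun 16 2030, Jul 16 2030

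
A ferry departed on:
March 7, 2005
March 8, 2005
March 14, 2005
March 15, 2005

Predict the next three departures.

March 21, 2005; March 22, 2005; March 28, 2005

Every event lands on a Monday or Tuesday (gaps cycle 1, 6, 1).
So the schedule is: every Monday and Tuesday.
Next Monday: March 21, 2005.
The following Tuesday is March 22, 2005.
The following Monday is March 28, 2005.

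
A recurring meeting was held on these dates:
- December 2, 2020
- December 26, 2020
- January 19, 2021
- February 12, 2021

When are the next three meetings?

Every event comes 24 days after the last (24, 24, 24).
February 12, 2021 + 24 days = March 8, 2021.
March 8, 2021 + 24 days = April 1, 2021.
April 1, 2021 + 24 days = April 25, 2021.

March 8, 2021; April 1, 2021; April 25, 2021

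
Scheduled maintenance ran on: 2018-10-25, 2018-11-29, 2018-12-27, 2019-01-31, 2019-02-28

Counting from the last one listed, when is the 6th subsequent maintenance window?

All Thursdays; the gaps (35, 28, 35, 28) vary with month length.
This is the last Thursday of each month.
March 2019 ends with Thursday 2019-03-28.
April 2019 ends with Thursday 2019-04-25.
Last Thursday of May 2019: 2019-05-30.
Last Thursday of June 2019: 2019-06-27.
Last Thursday of July 2019: 2019-07-25.
August 2019 ends with Thursday 2019-08-29.

2019-08-29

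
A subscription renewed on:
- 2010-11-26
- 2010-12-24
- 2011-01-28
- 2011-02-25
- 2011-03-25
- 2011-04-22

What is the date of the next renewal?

Gaps: 28, 35, 28, 28, 28 days — a mix of 28 and 35. Every date is a Friday.
Each is the 4th Friday of its month.
4th Friday of May 2011: 2011-05-27.

2011-05-27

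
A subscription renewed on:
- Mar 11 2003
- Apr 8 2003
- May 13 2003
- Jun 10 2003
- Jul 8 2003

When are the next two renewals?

Aug 12 2003, Sep 9 2003

All dates are Tuesdays, 28, 35, 28, 28 days apart.
Specifically, the 2nd Tuesday of each month.
August 2003 — 2nd Tuesday is Aug 12 2003.
September 2003 — 2nd Tuesday is Sep 9 2003.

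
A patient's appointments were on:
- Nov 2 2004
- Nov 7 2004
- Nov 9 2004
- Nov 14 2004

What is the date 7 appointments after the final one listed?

Dec 7 2004

The gap pattern 5, 2, 5 repeats every 2 events.
These are the Tuesdays and Sundays of each week.
The following Tuesday is Nov 16 2004.
Next Sunday: Nov 21 2004.
Next Tuesday: Nov 23 2004.
Next Sunday: Nov 28 2004.
The following Tuesday is Nov 30 2004.
Next Sunday: Dec 5 2004.
Next Tuesday: Dec 7 2004.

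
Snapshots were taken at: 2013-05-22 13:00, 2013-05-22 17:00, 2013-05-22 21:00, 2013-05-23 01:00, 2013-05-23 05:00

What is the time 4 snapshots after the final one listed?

Spacing: 4, 4, 4, 4 h — constant 4 h.
2013-05-23 05:00 + 4 h = 2013-05-23 09:00.
2013-05-23 09:00 + 4 h = 2013-05-23 13:00.
2013-05-23 13:00 + 4 h = 2013-05-23 17:00.
2013-05-23 17:00 + 4 h = 2013-05-23 21:00.

2013-05-23 21:00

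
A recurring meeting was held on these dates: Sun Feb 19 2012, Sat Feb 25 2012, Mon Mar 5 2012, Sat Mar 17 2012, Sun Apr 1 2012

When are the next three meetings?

The spacing grows by 3 each time: 6, 9, 12, 15 days.
Next gap: 18 days. Sun Apr 1 2012 + 18 days = Thu Apr 19 2012.
Next gap: 21 days. Thu Apr 19 2012 + 21 days = Thu May 10 2012.
Next gap: 24 days. Thu May 10 2012 + 24 days = Sun Jun 3 2012.

Thu Apr 19 2012, Thu May 10 2012, Sun Jun 3 2012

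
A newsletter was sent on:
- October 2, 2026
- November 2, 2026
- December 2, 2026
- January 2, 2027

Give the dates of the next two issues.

Gaps: 31, 30, 31 days — not constant. Every event is on the 2nd of the month.
Pattern: the 2nd of each month.
February 2027: February 2, 2027.
Next: March 2027 → March 2, 2027.

February 2, 2027; March 2, 2027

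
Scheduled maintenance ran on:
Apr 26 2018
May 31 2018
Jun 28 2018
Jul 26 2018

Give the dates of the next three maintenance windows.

All Thursdays; the gaps (35, 28, 28) vary with month length.
This is the last Thursday of each month.
Last Thursday of August 2018: Aug 30 2018.
September 2018 ends with Thursday Sep 27 2018.
October 2018 ends with Thursday Oct 25 2018.

Aug 30 2018, Sep 27 2018, Oct 25 2018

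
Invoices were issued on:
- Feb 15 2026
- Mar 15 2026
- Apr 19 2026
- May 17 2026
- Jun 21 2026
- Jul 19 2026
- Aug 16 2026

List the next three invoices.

Sep 20 2026, Oct 18 2026, Nov 15 2026

All dates are Sundays, 28, 35, 28, 35, 28, 28 days apart.
Specifically, the 3rd Sunday of each month.
3rd Sunday of September 2026: Sep 20 2026.
October 2026 — 3rd Sunday is Oct 18 2026.
November 2026 — 3rd Sunday is Nov 15 2026.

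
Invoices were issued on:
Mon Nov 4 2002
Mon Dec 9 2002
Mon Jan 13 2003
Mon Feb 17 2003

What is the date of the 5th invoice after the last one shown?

The spacing is 35, 35, 35 days — always 35 days.
Mon Feb 17 2003 + 35 days = Mon Mar 24 2003.
Mon Mar 24 2003 + 35 days = Mon Apr 28 2003.
Mon Apr 28 2003 + 35 days = Mon Jun 2 2003.
Mon Jun 2 2003 + 35 days = Mon Jul 7 2003.
Mon Jul 7 2003 + 35 days = Mon Aug 11 2003.

Mon Aug 11 2003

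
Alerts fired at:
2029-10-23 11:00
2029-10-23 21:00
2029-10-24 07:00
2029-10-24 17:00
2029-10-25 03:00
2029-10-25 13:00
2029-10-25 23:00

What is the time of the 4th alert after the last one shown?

2029-10-27 15:00

Gaps: 10, 10, 10, 10, 10, 10 hours — each event is 10 hours after the previous one.
2029-10-25 23:00 + 10 h = 2029-10-26 09:00.
2029-10-26 09:00 + 10 h = 2029-10-26 19:00.
2029-10-26 19:00 + 10 h = 2029-10-27 05:00.
2029-10-27 05:00 + 10 h = 2029-10-27 15:00.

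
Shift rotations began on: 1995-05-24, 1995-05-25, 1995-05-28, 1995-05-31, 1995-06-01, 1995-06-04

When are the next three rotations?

1995-06-07, 1995-06-08, 1995-06-11

Every event lands on a Wednesday or Thursday or Sunday (gaps cycle 1, 3, 3, 1, 3).
So the schedule is: every Wednesday, Thursday and Sunday.
The following Wednesday is 1995-06-07.
Next Thursday: 1995-06-08.
Next Sunday: 1995-06-11.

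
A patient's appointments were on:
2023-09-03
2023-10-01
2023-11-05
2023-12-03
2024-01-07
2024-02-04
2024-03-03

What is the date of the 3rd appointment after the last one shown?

2024-06-02

Gaps: 28, 35, 28, 35, 28, 28 days — a mix of 28 and 35. Every date is a Sunday.
Each is the 1st Sunday of its month.
1st Sunday of April 2024: 2024-04-07.
May 2024 — 1st Sunday is 2024-05-05.
1st Sunday of June 2024: 2024-06-02.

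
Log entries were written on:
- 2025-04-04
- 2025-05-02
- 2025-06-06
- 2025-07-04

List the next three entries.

All dates are Fridays, 28, 35, 28 days apart.
Specifically, the 1st Friday of each month.
1st Friday of August 2025: 2025-08-01.
September 2025 — 1st Friday is 2025-09-05.
1st Friday of October 2025: 2025-10-03.

2025-08-01, 2025-09-05, 2025-10-03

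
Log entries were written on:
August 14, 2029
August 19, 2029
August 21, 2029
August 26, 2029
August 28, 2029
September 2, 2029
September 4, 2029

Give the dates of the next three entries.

September 9, 2029; September 11, 2029; September 16, 2029

Every event lands on a Tuesday or Sunday (gaps cycle 5, 2, 5, 2, 5, 2).
So the schedule is: every Tuesday and Sunday.
Next Sunday: September 9, 2029.
Next Tuesday: September 11, 2029.
Next Sunday: September 16, 2029.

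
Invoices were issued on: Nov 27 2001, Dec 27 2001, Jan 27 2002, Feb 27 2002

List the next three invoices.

Each date is the 27th; the gaps (30, 31, 31) track the month lengths.
The rule is the 27th of each month.
Next: March 2002 → Mar 27 2002.
Next: April 2002 → Apr 27 2002.
May 2002: May 27 2002.

Mar 27 2002, Apr 27 2002, May 27 2002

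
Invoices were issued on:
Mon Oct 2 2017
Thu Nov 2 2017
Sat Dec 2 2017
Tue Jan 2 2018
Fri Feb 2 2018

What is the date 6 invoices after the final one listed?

The day-of-month is always 2 (31, 30, 31, 31 days between events).
So this recurs on the 2nd of each month.
Next: March 2018 → Fri Mar 2 2018.
Next: April 2018 → Mon Apr 2 2018.
Next: May 2018 → Wed May 2 2018.
June 2018: Sat Jun 2 2018.
July 2018: Mon Jul 2 2018.
Next: August 2018 → Thu Aug 2 2018.

Thu Aug 2 2018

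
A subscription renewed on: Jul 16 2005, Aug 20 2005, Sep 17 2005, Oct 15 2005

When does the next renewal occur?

Nov 19 2005

All dates are Saturdays, 35, 28, 28 days apart.
Specifically, the 3rd Saturday of each month.
3rd Saturday of November 2005: Nov 19 2005.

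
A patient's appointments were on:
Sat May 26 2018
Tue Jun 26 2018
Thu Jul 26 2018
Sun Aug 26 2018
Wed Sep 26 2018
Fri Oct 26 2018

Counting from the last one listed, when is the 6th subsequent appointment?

Each date is the 26th; the gaps (31, 30, 31, 31, 30) track the month lengths.
The rule is the 26th of each month.
Next: November 2018 → Mon Nov 26 2018.
December 2018: Wed Dec 26 2018.
January 2019: Sat Jan 26 2019.
Next: February 2019 → Tue Feb 26 2019.
Next: March 2019 → Tue Mar 26 2019.
April 2019: Fri Apr 26 2019.

Fri Apr 26 2019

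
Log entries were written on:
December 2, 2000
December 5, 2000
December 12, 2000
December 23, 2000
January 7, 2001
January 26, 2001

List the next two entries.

February 18, 2001; March 17, 2001

The spacing grows by 4 each time: 3, 7, 11, 15, 19 days.
Next gap: 23 days. January 26, 2001 + 23 days = February 18, 2001.
Next gap: 27 days. February 18, 2001 + 27 days = March 17, 2001.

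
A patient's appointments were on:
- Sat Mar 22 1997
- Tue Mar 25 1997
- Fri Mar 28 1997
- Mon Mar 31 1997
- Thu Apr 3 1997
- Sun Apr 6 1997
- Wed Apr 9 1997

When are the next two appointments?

Sat Apr 12 1997, Tue Apr 15 1997

The spacing is 3, 3, 3, 3, 3, 3 days — always 3 days.
Wed Apr 9 1997 + 3 days = Sat Apr 12 1997.
Sat Apr 12 1997 + 3 days = Tue Apr 15 1997.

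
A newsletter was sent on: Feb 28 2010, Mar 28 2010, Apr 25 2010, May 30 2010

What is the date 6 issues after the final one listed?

Every date is a Sunday; gaps 28, 28, 35 days.
Each is the last Sunday of its month (at least one falls on the 29th or later, ruling out '4th Sunday').
June 2010 ends with Sunday Jun 27 2010.
Last Sunday of July 2010: Jul 25 2010.
August 2010 ends with Sunday Aug 29 2010.
Last Sunday of September 2010: Sep 26 2010.
Last Sunday of October 2010: Oct 31 2010.
Last Sunday of November 2010: Nov 28 2010.

Nov 28 2010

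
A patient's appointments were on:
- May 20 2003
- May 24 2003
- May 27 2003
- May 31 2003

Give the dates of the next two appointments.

Gaps: 4, 3, 4 days — not constant, but cyclic with period 2.
The events fall on every Tuesday and Saturday.
The following Tuesday is Jun 3 2003.
Next Saturday: Jun 7 2003.

Jun 3 2003, Jun 7 2003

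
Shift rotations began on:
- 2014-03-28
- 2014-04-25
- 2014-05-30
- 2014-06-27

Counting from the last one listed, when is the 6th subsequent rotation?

These are Fridays with 28, 35, 28-day gaps.
Each is the final Friday of its month — 2014-05-30 is past the 28th, so '4th Friday' doesn't fit.
July 2014 ends with Friday 2014-07-25.
August 2014 ends with Friday 2014-08-29.
Last Friday of September 2014: 2014-09-26.
Last Friday of October 2014: 2014-10-31.
Last Friday of November 2014: 2014-11-28.
Last Friday of December 2014: 2014-12-26.

2014-12-26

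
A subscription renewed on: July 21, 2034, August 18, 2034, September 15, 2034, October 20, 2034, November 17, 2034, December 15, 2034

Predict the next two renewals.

Gaps: 28, 28, 35, 28, 28 days — a mix of 28 and 35. Every date is a Friday.
Each is the 3rd Friday of its month.
3rd Friday of January 2035: January 19, 2035.
3rd Friday of February 2035: February 16, 2035.

January 19, 2035; February 16, 2035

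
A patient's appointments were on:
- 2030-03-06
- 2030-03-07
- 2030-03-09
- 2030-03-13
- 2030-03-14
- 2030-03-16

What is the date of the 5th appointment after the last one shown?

Every event lands on a Wednesday or Thursday or Saturday (gaps cycle 1, 2, 4, 1, 2).
So the schedule is: every Wednesday, Thursday and Saturday.
Next Wednesday: 2030-03-20.
Next Thursday: 2030-03-21.
The following Saturday is 2030-03-23.
The following Wednesday is 2030-03-27.
The following Thursday is 2030-03-28.

2030-03-28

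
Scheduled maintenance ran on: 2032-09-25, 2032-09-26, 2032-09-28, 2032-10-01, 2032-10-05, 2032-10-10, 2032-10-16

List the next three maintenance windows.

Intervals are 1, 2, 3, 4, 5, 6 days — an arithmetic progression with common difference 1.
Next gap: 7 days. 2032-10-16 + 7 days = 2032-10-23.
Next gap: 8 days. 2032-10-23 + 8 days = 2032-10-31.
Next gap: 9 days. 2032-10-31 + 9 days = 2032-11-09.

2032-10-23, 2032-10-31, 2032-11-09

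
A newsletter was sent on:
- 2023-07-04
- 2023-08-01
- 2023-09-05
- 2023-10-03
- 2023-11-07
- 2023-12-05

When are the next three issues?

2024-01-02, 2024-02-06, 2024-03-05

Gaps: 28, 35, 28, 35, 28 days — a mix of 28 and 35. Every date is a Tuesday.
Each is the 1st Tuesday of its month.
1st Tuesday of January 2024: 2024-01-02.
1st Tuesday of February 2024: 2024-02-06.
March 2024 — 1st Tuesday is 2024-03-05.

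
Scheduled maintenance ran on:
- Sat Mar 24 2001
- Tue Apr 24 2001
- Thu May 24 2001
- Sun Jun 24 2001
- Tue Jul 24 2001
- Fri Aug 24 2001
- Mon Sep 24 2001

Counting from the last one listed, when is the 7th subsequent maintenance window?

Wed Apr 24 2002

Gaps: 31, 30, 31, 30, 31, 31 days — not constant. Every event is on the 24th of the month.
Pattern: the 24th of each month.
Next: October 2001 → Wed Oct 24 2001.
Next: November 2001 → Sat Nov 24 2001.
Next: December 2001 → Mon Dec 24 2001.
January 2002: Thu Jan 24 2002.
Next: February 2002 → Sun Feb 24 2002.
March 2002: Sun Mar 24 2002.
April 2002: Wed Apr 24 2002.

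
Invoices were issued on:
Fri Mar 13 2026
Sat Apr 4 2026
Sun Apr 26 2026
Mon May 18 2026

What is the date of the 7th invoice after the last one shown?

Mon Oct 19 2026

Every event comes 22 days after the last (22, 22, 22).
Mon May 18 2026 + 22 days = Tue Jun 9 2026.
Tue Jun 9 2026 + 22 days = Wed Jul 1 2026.
Wed Jul 1 2026 + 22 days = Thu Jul 23 2026.
Thu Jul 23 2026 + 22 days = Fri Aug 14 2026.
Fri Aug 14 2026 + 22 days = Sat Sep 5 2026.
Sat Sep 5 2026 + 22 days = Sun Sep 27 2026.
Sun Sep 27 2026 + 22 days = Mon Oct 19 2026.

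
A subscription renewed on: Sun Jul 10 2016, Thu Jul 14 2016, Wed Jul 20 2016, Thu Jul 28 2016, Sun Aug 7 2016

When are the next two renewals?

Intervals are 4, 6, 8, 10 days — an arithmetic progression with common difference 2.
Next gap: 12 days. Sun Aug 7 2016 + 12 days = Fri Aug 19 2016.
Next gap: 14 days. Fri Aug 19 2016 + 14 days = Fri Sep 2 2016.

Fri Aug 19 2016, Fri Sep 2 2016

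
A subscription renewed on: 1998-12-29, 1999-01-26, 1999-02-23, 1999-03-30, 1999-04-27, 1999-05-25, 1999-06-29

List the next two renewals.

1999-07-27, 1999-08-31

All Tuesdays; the gaps (28, 28, 35, 28, 28, 35) vary with month length.
This is the last Tuesday of each month.
July 1999 ends with Tuesday 1999-07-27.
August 1999 ends with Tuesday 1999-08-31.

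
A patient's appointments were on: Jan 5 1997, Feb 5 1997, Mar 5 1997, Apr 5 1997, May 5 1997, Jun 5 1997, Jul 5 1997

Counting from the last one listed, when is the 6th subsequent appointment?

The day-of-month is always 5 (31, 28, 31, 30, 31, 30 days between events).
So this recurs on the 5th of each month.
Next: August 1997 → Aug 5 1997.
September 1997: Sep 5 1997.
Next: October 1997 → Oct 5 1997.
Next: November 1997 → Nov 5 1997.
December 1997: Dec 5 1997.
January 1998: Jan 5 1998.

Jan 5 1998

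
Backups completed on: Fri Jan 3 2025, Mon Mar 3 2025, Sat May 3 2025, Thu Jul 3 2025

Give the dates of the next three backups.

Gaps: 59, 61, 61 days — not constant. Every event is on the 3rd of the month.
Pattern: the 3rd of every 2 months.
Next: September 2025 → Wed Sep 3 2025.
Next: November 2025 → Mon Nov 3 2025.
January 2026: Sat Jan 3 2026.

Wed Sep 3 2025, Mon Nov 3 2025, Sat Jan 3 2026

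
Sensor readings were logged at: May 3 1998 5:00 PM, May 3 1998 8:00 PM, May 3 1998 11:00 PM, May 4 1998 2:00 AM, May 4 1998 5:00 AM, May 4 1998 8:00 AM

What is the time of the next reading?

May 4 1998 11:00 AM

Gaps: 3, 3, 3, 3, 3 hours — each event is 3 hours after the previous one.
May 4 1998 8:00 AM + 3 h = May 4 1998 11:00 AM.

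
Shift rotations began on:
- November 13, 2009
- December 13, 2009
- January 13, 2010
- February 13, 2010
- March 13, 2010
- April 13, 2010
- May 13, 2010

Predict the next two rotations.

June 13, 2010; July 13, 2010

Gaps: 30, 31, 31, 28, 31, 30 days — not constant. Every event is on the 13th of the month.
Pattern: the 13th of each month.
June 2010: June 13, 2010.
Next: July 2010 → July 13, 2010.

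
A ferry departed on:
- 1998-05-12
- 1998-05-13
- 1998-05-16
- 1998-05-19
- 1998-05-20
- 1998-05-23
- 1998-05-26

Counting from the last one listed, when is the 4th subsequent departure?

The gap pattern 1, 3, 3, 1, 3, 3 repeats every 3 events.
These are the Tuesdays, Wednesdays and Saturdays of each week.
The following Wednesday is 1998-05-27.
Next Saturday: 1998-05-30.
The following Tuesday is 1998-06-02.
The following Wednesday is 1998-06-03.

1998-06-03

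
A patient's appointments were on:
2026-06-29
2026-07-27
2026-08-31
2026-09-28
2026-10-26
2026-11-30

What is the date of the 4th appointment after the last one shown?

2027-03-29

All Mondays; the gaps (28, 35, 28, 28, 35) vary with month length.
This is the last Monday of each month.
Last Monday of December 2026: 2026-12-28.
January 2027 ends with Monday 2027-01-25.
Last Monday of February 2027: 2027-02-22.
March 2027 ends with Monday 2027-03-29.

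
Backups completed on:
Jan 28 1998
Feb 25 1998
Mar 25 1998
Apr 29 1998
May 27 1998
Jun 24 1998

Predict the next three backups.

Jul 29 1998, Aug 26 1998, Sep 30 1998

All Wednesdays; the gaps (28, 28, 35, 28, 28) vary with month length.
This is the last Wednesday of each month.
July 1998 ends with Wednesday Jul 29 1998.
August 1998 ends with Wednesday Aug 26 1998.
September 1998 ends with Wednesday Sep 30 1998.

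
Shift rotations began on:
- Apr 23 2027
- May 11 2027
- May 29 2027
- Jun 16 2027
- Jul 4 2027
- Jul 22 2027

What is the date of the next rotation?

Aug 9 2027

The spacing is 18, 18, 18, 18, 18 days — always 18 days.
Jul 22 2027 + 18 days = Aug 9 2027.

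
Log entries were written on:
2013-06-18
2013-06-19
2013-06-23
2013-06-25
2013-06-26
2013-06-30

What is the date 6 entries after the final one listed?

2013-07-14

Every event lands on a Tuesday or Wednesday or Sunday (gaps cycle 1, 4, 2, 1, 4).
So the schedule is: every Tuesday, Wednesday and Sunday.
The following Tuesday is 2013-07-02.
Next Wednesday: 2013-07-03.
The following Sunday is 2013-07-07.
Next Tuesday: 2013-07-09.
Next Wednesday: 2013-07-10.
The following Sunday is 2013-07-14.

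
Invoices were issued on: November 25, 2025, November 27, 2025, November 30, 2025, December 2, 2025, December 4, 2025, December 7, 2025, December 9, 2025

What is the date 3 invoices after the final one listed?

The gap pattern 2, 3, 2, 2, 3, 2 repeats every 3 events.
These are the Tuesdays, Thursdays and Sundays of each week.
The following Thursday is December 11, 2025.
The following Sunday is December 14, 2025.
Next Tuesday: December 16, 2025.

December 16, 2025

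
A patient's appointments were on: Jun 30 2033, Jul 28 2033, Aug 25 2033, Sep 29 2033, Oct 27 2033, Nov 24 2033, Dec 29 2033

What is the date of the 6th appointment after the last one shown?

These are Thursdays with 28, 28, 35, 28, 28, 35-day gaps.
Each is the final Thursday of its month — Jun 30 2033 is past the 28th, so '4th Thursday' doesn't fit.
Last Thursday of January 2034: Jan 26 2034.
February 2034 ends with Thursday Feb 23 2034.
March 2034 ends with Thursday Mar 30 2034.
Last Thursday of April 2034: Apr 27 2034.
Last Thursday of May 2034: May 25 2034.
Last Thursday of June 2034: Jun 29 2034.

Jun 29 2034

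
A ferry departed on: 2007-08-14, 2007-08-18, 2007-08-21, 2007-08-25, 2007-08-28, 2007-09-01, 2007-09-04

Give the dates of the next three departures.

Gaps: 4, 3, 4, 3, 4, 3 days — not constant, but cyclic with period 2.
The events fall on every Tuesday and Saturday.
The following Saturday is 2007-09-08.
The following Tuesday is 2007-09-11.
The following Saturday is 2007-09-15.

2007-09-08, 2007-09-11, 2007-09-15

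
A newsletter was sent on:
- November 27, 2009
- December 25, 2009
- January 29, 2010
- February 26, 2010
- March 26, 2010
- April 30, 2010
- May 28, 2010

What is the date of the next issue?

Every date is a Friday; gaps 28, 35, 28, 28, 35, 28 days.
Each is the last Friday of its month (at least one falls on the 29th or later, ruling out '4th Friday').
June 2010 ends with Friday June 25, 2010.

June 25, 2010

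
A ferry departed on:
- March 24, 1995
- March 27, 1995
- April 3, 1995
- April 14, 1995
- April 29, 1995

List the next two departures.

May 18, 1995; June 10, 1995

The spacing grows by 4 each time: 3, 7, 11, 15 days.
Next gap: 19 days. April 29, 1995 + 19 days = May 18, 1995.
Next gap: 23 days. May 18, 1995 + 23 days = June 10, 1995.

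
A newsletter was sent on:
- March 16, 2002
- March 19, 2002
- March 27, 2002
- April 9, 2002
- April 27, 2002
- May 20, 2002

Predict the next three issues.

Gaps: 3, 8, 13, 18, 23 days — each gap is 5 larger than the previous one.
Next gap: 28 days. May 20, 2002 + 28 days = June 17, 2002.
Next gap: 33 days. June 17, 2002 + 33 days = July 20, 2002.
Next gap: 38 days. July 20, 2002 + 38 days = August 27, 2002.

June 17, 2002; July 20, 2002; August 27, 2002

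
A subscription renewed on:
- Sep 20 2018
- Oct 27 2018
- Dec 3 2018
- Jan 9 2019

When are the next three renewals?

Every event comes 37 days after the last (37, 37, 37).
Jan 9 2019 + 37 days = Feb 15 2019.
Feb 15 2019 + 37 days = Mar 24 2019.
Mar 24 2019 + 37 days = Apr 30 2019.

Feb 15 2019, Mar 24 2019, Apr 30 2019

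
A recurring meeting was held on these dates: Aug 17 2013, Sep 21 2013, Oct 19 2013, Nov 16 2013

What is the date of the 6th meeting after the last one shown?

May 17 2014

All dates are Saturdays, 35, 28, 28 days apart.
Specifically, the 3rd Saturday of each month.
3rd Saturday of December 2013: Dec 21 2013.
3rd Saturday of January 2014: Jan 18 2014.
3rd Saturday of February 2014: Feb 15 2014.
March 2014 — 3rd Saturday is Mar 15 2014.
April 2014 — 3rd Saturday is Apr 19 2014.
May 2014 — 3rd Saturday is May 17 2014.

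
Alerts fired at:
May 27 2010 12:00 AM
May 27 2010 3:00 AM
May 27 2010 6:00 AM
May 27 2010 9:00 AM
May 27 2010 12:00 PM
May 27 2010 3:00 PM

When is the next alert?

May 27 2010 6:00 PM

The interval is a steady 3 hours (3, 3, 3, 3, 3).
May 27 2010 3:00 PM + 3 h = May 27 2010 6:00 PM.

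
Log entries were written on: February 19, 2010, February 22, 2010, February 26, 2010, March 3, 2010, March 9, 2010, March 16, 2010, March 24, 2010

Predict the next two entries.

April 2, 2010; April 12, 2010

Gaps: 3, 4, 5, 6, 7, 8 days — each gap is 1 larger than the previous one.
Next gap: 9 days. March 24, 2010 + 9 days = April 2, 2010.
Next gap: 10 days. April 2, 2010 + 10 days = April 12, 2010.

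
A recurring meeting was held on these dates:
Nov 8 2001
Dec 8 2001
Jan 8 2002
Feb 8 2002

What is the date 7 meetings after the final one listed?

Sep 8 2002

Each date is the 8th; the gaps (30, 31, 31) track the month lengths.
The rule is the 8th of each month.
March 2002: Mar 8 2002.
Next: April 2002 → Apr 8 2002.
Next: May 2002 → May 8 2002.
Next: June 2002 → Jun 8 2002.
July 2002: Jul 8 2002.
Next: August 2002 → Aug 8 2002.
September 2002: Sep 8 2002.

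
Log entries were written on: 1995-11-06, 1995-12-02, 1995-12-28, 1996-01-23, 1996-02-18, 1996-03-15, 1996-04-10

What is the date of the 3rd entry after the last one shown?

1996-06-27

The spacing is 26, 26, 26, 26, 26, 26 days — always 26 days.
1996-04-10 + 26 days = 1996-05-06.
1996-05-06 + 26 days = 1996-06-01.
1996-06-01 + 26 days = 1996-06-27.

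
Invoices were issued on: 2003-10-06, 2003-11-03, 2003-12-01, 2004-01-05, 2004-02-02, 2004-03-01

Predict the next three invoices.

Gaps: 28, 28, 35, 28, 28 days — a mix of 28 and 35. Every date is a Monday.
Each is the 1st Monday of its month.
1st Monday of April 2004: 2004-04-05.
May 2004 — 1st Monday is 2004-05-03.
June 2004 — 1st Monday is 2004-06-07.

2004-04-05, 2004-05-03, 2004-06-07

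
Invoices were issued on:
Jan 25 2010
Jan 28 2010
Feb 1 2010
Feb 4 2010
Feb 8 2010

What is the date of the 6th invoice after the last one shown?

Mar 1 2010

Gaps: 3, 4, 3, 4 days — not constant, but cyclic with period 2.
The events fall on every Monday and Thursday.
Next Thursday: Feb 11 2010.
Next Monday: Feb 15 2010.
Next Thursday: Feb 18 2010.
The following Monday is Feb 22 2010.
The following Thursday is Feb 25 2010.
Next Monday: Mar 1 2010.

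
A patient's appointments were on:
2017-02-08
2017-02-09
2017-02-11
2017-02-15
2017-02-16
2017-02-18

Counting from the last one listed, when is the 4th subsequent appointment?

2017-03-01

The gap pattern 1, 2, 4, 1, 2 repeats every 3 events.
These are the Wednesdays, Thursdays and Saturdays of each week.
The following Wednesday is 2017-02-22.
The following Thursday is 2017-02-23.
The following Saturday is 2017-02-25.
The following Wednesday is 2017-03-01.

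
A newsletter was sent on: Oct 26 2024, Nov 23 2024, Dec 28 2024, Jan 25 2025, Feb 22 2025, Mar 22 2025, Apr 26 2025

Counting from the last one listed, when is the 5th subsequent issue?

All dates are Saturdays, 28, 35, 28, 28, 28, 35 days apart.
Specifically, the 4th Saturday of each month.
4th Saturday of May 2025: May 24 2025.
June 2025 — 4th Saturday is Jun 28 2025.
4th Saturday of July 2025: Jul 26 2025.
August 2025 — 4th Saturday is Aug 23 2025.
September 2025 — 4th Saturday is Sep 27 2025.

Sep 27 2025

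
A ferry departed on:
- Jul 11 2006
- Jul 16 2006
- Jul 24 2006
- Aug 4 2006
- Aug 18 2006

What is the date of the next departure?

Sep 4 2006

Gaps: 5, 8, 11, 14 days — each gap is 3 larger than the previous one.
Next gap: 17 days. Aug 18 2006 + 17 days = Sep 4 2006.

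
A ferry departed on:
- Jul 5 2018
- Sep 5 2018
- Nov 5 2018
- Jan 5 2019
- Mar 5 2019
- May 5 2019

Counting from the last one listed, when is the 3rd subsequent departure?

Nov 5 2019

Each date is the 5th; the gaps (62, 61, 61, 59, 61) track the month lengths.
The rule is the 5th of every 2 months.
Next: July 2019 → Jul 5 2019.
Next: September 2019 → Sep 5 2019.
November 2019: Nov 5 2019.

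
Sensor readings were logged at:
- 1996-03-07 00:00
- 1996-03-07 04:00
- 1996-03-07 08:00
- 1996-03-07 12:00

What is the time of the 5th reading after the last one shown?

Spacing: 4, 4, 4 h — constant 4 h.
1996-03-07 12:00 + 4 h = 1996-03-07 16:00.
1996-03-07 16:00 + 4 h = 1996-03-07 20:00.
1996-03-07 20:00 + 4 h = 1996-03-08 00:00.
1996-03-08 00:00 + 4 h = 1996-03-08 04:00.
1996-03-08 04:00 + 4 h = 1996-03-08 08:00.

1996-03-08 08:00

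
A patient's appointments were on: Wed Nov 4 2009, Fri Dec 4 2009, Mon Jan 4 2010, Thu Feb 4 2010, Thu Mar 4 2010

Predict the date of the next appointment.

The day-of-month is always 4 (30, 31, 31, 28 days between events).
So this recurs on the 4th of each month.
April 2010: Sun Apr 4 2010.

Sun Apr 4 2010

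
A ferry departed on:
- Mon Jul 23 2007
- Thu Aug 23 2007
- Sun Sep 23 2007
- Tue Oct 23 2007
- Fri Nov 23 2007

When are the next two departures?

Sun Dec 23 2007, Wed Jan 23 2008

Gaps: 31, 31, 30, 31 days — not constant. Every event is on the 23rd of the month.
Pattern: the 23rd of each month.
December 2007: Sun Dec 23 2007.
Next: January 2008 → Wed Jan 23 2008.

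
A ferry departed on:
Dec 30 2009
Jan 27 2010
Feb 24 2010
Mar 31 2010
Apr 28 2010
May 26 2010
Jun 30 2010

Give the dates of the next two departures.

Jul 28 2010, Aug 25 2010

These are Wednesdays with 28, 28, 35, 28, 28, 35-day gaps.
Each is the final Wednesday of its month — Dec 30 2009 is past the 28th, so '4th Wednesday' doesn't fit.
July 2010 ends with Wednesday Jul 28 2010.
August 2010 ends with Wednesday Aug 25 2010.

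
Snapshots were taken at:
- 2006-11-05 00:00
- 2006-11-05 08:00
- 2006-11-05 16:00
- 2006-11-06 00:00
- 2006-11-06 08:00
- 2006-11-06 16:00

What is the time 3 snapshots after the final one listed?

2006-11-07 16:00

The interval is a steady 8 hours (8, 8, 8, 8, 8).
2006-11-06 16:00 + 8 h = 2006-11-07 00:00.
2006-11-07 00:00 + 8 h = 2006-11-07 08:00.
2006-11-07 08:00 + 8 h = 2006-11-07 16:00.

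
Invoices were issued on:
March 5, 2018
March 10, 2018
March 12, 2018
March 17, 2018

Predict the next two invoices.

Every event lands on a Monday or Saturday (gaps cycle 5, 2, 5).
So the schedule is: every Monday and Saturday.
Next Monday: March 19, 2018.
Next Saturday: March 24, 2018.

March 19, 2018; March 24, 2018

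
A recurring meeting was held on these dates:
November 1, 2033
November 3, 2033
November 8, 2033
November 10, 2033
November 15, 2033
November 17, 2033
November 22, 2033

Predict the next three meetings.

November 24, 2033; November 29, 2033; December 1, 2033

Every event lands on a Tuesday or Thursday (gaps cycle 2, 5, 2, 5, 2, 5).
So the schedule is: every Tuesday and Thursday.
Next Thursday: November 24, 2033.
The following Tuesday is November 29, 2033.
The following Thursday is December 1, 2033.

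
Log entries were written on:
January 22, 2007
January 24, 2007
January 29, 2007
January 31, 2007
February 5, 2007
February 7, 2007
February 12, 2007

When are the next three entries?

February 14, 2007; February 19, 2007; February 21, 2007

The gap pattern 2, 5, 2, 5, 2, 5 repeats every 2 events.
These are the Mondays and Wednesdays of each week.
Next Wednesday: February 14, 2007.
Next Monday: February 19, 2007.
Next Wednesday: February 21, 2007.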